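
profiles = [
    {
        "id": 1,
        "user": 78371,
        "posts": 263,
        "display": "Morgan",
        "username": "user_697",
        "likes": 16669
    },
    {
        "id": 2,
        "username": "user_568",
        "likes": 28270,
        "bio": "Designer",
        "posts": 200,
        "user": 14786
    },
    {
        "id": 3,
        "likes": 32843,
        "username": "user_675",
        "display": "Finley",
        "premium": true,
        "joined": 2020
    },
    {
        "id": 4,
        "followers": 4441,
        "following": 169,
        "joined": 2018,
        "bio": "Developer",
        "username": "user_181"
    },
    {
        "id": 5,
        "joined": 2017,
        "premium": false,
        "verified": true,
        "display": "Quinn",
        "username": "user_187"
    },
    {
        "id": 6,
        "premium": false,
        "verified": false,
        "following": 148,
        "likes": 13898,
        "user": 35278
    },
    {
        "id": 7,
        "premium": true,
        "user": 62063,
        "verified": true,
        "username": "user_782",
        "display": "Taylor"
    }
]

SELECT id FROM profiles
[1, 2, 3, 4, 5, 6, 7]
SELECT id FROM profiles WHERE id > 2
[3, 4, 5, 6, 7]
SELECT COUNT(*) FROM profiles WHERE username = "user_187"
1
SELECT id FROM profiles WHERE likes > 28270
[3]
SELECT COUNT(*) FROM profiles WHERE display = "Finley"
1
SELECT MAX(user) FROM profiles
78371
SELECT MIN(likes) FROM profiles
13898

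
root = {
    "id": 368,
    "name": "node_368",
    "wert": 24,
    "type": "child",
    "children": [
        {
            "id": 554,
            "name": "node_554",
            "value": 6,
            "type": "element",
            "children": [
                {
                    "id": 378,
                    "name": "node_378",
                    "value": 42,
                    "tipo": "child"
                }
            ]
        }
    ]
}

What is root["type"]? "child"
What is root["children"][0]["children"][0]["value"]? 42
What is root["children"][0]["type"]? "element"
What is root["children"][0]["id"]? 554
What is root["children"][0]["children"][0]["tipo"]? "child"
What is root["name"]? "node_368"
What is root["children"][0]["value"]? 6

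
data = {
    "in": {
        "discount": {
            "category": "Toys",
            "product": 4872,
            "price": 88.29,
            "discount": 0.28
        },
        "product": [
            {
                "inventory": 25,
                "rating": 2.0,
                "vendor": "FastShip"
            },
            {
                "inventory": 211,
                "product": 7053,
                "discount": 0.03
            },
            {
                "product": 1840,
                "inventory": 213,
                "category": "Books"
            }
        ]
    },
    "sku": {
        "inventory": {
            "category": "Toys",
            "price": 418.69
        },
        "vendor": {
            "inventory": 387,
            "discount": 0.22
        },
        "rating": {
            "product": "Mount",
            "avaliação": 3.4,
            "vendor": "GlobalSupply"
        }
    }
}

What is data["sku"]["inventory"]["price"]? 418.69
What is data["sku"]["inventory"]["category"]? "Toys"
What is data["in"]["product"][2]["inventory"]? 213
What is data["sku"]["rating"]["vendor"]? "GlobalSupply"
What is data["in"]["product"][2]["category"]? "Books"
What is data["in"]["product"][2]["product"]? 1840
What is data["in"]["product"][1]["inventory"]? 211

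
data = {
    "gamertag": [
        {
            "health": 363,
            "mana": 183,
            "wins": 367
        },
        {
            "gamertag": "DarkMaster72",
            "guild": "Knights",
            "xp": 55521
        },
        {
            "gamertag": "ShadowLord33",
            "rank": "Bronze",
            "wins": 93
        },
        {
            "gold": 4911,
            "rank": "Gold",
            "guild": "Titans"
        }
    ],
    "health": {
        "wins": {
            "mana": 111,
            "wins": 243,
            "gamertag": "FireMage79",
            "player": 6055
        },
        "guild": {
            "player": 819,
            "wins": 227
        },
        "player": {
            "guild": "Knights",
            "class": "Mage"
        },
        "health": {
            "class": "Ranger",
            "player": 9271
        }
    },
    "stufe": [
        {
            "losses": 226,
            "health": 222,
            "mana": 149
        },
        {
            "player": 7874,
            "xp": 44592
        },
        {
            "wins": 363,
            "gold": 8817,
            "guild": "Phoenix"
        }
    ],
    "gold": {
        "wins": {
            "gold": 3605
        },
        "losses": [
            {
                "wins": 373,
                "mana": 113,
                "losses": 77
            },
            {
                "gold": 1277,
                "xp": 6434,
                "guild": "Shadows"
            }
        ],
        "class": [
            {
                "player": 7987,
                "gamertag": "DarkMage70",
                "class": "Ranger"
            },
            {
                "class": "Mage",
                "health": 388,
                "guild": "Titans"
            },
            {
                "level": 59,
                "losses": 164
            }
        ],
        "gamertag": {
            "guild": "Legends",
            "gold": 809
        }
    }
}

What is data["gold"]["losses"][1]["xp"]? 6434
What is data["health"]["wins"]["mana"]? 111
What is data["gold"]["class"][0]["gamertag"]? "DarkMage70"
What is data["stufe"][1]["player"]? 7874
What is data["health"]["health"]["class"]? "Ranger"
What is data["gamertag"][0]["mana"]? 183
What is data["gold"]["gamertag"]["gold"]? 809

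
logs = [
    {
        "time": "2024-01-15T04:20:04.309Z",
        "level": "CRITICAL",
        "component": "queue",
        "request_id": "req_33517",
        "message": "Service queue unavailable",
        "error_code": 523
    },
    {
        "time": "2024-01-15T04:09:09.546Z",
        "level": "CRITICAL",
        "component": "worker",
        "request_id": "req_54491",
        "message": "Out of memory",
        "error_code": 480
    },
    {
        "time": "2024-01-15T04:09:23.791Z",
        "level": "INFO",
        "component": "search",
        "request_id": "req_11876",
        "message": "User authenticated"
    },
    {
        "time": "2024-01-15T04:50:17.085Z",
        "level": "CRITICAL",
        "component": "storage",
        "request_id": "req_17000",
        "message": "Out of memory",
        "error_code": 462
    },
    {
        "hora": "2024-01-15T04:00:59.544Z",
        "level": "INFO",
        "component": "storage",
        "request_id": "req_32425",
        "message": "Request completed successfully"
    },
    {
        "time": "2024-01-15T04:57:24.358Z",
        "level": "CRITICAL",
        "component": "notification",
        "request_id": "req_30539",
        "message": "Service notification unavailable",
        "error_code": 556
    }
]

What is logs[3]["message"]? "Out of memory"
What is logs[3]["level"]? "CRITICAL"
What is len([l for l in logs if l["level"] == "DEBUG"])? 0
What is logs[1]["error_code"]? 480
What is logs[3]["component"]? "storage"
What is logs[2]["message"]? "User authenticated"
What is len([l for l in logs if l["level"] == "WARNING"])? 0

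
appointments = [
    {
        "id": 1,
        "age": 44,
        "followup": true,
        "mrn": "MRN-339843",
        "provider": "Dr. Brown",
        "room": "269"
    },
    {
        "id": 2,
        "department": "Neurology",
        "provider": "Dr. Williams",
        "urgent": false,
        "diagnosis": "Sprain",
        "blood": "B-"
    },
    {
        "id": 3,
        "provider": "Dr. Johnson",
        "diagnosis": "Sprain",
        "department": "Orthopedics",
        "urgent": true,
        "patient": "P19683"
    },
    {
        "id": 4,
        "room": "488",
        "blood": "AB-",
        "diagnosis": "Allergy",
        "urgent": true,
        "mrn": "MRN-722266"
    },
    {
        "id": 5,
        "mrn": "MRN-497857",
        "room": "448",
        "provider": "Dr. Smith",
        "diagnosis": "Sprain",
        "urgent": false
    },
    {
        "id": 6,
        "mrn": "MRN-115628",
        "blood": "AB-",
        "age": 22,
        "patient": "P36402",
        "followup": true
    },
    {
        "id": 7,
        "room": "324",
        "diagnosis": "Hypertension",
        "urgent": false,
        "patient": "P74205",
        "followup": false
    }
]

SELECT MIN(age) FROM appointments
22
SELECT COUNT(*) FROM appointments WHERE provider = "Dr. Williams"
1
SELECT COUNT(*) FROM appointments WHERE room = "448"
1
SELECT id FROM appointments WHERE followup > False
[1, 6]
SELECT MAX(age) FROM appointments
44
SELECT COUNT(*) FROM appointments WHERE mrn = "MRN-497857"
1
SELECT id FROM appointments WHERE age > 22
[1]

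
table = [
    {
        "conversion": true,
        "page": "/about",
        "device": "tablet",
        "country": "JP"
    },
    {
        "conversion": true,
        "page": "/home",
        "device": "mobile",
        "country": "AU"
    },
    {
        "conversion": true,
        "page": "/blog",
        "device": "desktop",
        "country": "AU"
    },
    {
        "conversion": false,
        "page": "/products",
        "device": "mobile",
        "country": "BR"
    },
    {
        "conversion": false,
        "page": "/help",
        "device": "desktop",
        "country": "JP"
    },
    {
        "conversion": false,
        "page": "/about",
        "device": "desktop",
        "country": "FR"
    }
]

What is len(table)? 6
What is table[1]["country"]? "AU"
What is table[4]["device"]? "desktop"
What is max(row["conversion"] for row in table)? True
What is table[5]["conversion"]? False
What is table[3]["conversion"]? False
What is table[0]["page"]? "/about"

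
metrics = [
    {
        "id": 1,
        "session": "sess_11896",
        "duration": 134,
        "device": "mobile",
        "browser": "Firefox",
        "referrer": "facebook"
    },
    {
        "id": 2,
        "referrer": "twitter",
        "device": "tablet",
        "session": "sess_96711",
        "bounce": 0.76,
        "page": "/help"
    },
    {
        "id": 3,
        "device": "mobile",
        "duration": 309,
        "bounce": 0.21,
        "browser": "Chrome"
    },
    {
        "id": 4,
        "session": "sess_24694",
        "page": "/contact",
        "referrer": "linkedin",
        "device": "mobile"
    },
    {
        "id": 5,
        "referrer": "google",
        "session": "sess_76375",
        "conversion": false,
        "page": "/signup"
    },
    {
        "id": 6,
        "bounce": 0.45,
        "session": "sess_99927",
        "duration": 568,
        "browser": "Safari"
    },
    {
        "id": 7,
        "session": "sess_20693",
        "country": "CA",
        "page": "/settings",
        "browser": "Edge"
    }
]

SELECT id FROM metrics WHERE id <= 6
[1, 2, 3, 4, 5, 6]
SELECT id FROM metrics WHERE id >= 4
[4, 5, 6, 7]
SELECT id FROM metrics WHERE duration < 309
[1]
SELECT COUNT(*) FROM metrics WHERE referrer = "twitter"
1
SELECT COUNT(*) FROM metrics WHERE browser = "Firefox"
1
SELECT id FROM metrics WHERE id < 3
[1, 2]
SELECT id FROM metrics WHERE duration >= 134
[1, 3, 6]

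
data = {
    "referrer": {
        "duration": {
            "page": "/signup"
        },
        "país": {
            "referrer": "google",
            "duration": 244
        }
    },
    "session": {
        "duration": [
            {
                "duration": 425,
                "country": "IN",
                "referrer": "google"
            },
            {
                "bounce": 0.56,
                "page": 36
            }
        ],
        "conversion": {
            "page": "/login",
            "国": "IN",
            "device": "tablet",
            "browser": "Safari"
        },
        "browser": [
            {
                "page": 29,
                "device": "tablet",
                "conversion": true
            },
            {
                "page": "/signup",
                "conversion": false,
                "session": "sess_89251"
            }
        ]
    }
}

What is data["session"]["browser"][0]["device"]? "tablet"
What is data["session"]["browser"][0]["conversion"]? True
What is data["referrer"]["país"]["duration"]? 244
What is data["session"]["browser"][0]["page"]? 29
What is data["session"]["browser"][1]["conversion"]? False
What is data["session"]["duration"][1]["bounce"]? 0.56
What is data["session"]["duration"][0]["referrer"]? "google"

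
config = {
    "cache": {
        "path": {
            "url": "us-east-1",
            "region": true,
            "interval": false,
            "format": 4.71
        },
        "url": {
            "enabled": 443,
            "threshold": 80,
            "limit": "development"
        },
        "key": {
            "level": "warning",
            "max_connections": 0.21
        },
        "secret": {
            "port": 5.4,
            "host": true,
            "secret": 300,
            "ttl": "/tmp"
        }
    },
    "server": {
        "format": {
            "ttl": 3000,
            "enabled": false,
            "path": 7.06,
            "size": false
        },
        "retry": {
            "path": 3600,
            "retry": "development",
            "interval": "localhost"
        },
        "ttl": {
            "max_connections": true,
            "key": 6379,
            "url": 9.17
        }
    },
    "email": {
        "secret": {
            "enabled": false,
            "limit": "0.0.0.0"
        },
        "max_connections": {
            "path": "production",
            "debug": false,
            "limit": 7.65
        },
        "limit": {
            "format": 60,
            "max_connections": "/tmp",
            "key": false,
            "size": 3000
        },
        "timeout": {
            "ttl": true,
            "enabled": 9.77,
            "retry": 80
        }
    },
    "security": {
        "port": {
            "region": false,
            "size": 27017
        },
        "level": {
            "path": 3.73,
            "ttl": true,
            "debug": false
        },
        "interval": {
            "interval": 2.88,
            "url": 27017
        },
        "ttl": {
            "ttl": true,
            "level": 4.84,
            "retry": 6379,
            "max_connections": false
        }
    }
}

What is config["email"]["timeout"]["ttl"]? True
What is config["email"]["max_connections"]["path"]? "production"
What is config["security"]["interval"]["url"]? 27017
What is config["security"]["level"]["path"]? 3.73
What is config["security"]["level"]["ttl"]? True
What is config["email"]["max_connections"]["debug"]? False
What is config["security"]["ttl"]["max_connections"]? False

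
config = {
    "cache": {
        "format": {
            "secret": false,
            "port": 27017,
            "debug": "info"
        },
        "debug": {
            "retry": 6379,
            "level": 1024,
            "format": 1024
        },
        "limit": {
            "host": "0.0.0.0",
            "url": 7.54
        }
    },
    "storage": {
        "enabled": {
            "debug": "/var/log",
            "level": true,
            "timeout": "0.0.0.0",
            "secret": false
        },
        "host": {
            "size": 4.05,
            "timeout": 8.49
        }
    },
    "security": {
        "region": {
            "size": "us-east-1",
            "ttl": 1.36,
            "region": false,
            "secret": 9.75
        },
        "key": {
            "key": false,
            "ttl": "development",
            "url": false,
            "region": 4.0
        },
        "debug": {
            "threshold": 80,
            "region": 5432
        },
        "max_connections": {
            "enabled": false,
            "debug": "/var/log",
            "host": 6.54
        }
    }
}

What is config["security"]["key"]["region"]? 4.0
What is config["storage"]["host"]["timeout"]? 8.49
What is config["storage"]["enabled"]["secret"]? False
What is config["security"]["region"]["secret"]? 9.75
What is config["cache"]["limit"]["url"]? 7.54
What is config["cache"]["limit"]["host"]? "0.0.0.0"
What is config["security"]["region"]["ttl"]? 1.36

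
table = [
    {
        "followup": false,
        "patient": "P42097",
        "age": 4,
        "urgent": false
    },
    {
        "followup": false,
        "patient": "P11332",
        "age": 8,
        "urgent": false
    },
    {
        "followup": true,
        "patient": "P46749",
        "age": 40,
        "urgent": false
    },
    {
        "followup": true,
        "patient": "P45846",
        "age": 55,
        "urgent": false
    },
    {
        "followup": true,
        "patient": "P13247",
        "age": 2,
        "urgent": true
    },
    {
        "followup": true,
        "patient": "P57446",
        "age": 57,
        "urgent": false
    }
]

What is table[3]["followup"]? True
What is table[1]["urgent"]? False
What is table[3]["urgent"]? False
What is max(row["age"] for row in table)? 57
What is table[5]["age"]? 57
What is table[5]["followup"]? True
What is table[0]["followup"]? False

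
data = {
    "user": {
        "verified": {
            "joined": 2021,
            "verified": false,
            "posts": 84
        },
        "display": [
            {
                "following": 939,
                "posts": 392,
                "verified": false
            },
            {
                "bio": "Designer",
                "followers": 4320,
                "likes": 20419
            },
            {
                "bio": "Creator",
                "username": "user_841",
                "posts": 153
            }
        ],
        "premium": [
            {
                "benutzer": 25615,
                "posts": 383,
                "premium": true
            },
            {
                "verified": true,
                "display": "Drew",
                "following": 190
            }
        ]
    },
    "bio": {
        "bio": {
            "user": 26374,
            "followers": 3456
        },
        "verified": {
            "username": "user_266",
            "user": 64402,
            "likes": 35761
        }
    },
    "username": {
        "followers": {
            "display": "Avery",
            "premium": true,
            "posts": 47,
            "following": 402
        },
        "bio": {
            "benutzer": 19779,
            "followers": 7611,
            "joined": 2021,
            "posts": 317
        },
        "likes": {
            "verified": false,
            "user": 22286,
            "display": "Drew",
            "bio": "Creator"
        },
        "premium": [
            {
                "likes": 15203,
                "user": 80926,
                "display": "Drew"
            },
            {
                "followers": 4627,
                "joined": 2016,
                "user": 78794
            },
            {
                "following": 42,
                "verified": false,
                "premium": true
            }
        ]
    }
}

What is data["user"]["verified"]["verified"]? False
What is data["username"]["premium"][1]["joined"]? 2016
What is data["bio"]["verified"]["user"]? 64402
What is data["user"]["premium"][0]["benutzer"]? 25615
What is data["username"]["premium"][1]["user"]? 78794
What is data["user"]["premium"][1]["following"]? 190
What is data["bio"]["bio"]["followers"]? 3456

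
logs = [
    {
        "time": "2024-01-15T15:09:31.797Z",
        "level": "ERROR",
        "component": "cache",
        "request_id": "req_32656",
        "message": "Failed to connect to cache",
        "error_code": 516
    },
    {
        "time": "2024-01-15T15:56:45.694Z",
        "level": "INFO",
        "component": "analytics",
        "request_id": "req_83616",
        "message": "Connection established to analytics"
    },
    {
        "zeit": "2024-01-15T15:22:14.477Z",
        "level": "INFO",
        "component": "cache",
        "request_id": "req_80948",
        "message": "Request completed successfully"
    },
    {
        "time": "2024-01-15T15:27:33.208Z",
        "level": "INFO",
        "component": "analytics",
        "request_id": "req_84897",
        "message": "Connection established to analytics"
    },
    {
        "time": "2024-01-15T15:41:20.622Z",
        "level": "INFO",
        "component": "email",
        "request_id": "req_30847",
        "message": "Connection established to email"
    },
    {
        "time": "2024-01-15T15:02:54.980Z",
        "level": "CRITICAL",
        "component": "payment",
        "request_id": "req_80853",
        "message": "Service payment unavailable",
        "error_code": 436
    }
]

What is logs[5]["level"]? "CRITICAL"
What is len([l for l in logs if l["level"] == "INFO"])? 4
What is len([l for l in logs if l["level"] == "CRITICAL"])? 1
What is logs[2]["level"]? "INFO"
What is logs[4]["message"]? "Connection established to email"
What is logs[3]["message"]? "Connection established to analytics"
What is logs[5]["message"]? "Service payment unavailable"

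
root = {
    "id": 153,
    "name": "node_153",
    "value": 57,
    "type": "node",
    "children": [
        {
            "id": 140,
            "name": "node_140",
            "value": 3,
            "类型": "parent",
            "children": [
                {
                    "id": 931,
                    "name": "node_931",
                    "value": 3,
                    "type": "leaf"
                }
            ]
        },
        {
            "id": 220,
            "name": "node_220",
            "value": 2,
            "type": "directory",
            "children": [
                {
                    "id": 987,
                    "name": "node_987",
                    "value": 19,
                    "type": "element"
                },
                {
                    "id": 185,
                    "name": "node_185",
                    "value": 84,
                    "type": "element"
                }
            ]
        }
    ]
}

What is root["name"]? "node_153"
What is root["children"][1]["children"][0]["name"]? "node_987"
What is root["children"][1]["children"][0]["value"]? 19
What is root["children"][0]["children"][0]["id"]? 931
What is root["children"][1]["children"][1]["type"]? "element"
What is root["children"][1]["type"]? "directory"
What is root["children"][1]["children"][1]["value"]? 84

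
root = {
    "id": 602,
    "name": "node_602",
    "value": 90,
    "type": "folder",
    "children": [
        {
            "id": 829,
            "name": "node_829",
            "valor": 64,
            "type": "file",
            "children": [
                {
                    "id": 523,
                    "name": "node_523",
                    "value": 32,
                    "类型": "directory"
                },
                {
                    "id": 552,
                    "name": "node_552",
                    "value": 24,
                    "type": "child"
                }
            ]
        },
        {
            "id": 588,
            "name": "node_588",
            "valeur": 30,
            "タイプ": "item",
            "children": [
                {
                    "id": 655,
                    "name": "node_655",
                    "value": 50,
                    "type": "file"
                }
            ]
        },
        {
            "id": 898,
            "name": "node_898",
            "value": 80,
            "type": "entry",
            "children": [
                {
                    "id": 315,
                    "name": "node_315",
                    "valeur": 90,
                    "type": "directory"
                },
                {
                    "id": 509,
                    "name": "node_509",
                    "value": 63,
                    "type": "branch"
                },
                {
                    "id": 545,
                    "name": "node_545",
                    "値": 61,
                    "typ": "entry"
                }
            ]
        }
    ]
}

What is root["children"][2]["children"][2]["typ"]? "entry"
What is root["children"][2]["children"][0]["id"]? 315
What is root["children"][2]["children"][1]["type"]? "branch"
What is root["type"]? "folder"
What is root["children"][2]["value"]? 80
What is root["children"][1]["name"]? "node_588"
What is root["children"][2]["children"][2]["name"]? "node_545"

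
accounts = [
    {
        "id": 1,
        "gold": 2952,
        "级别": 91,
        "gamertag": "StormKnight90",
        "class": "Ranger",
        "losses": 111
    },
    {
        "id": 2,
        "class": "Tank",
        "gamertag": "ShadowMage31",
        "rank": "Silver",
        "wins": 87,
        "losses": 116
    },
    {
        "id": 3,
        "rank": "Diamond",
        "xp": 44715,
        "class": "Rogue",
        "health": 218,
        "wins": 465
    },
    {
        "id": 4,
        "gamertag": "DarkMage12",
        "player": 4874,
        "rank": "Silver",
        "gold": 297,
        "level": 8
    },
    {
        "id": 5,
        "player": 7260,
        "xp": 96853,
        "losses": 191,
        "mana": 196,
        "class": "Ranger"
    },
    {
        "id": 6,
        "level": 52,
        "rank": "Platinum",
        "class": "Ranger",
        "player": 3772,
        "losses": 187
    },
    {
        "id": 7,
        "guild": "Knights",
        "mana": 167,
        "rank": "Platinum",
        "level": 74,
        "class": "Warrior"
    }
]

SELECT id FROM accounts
[1, 2, 3, 4, 5, 6, 7]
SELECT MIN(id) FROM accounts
1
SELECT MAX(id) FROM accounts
7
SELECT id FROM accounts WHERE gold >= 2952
[1]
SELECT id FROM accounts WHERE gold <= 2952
[1, 4]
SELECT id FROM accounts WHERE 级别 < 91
[]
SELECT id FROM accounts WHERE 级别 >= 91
[1]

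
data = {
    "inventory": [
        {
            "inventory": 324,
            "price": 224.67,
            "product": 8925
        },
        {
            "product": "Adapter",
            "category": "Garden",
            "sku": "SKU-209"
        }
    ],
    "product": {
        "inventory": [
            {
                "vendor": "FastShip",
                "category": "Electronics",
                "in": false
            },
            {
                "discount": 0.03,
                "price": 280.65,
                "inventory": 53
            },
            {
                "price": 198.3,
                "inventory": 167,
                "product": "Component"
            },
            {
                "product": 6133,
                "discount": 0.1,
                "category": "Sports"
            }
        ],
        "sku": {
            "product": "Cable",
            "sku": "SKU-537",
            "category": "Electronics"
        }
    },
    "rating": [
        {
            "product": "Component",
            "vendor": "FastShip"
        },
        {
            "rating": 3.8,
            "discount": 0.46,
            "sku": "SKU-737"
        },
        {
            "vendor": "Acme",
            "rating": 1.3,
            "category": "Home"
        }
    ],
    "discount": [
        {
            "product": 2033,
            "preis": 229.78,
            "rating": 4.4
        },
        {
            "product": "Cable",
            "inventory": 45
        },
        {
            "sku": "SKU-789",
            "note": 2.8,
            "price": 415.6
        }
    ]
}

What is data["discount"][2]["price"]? 415.6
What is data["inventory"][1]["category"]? "Garden"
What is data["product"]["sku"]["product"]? "Cable"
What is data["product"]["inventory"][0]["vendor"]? "FastShip"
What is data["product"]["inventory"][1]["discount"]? 0.03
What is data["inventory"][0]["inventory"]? 324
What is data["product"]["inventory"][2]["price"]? 198.3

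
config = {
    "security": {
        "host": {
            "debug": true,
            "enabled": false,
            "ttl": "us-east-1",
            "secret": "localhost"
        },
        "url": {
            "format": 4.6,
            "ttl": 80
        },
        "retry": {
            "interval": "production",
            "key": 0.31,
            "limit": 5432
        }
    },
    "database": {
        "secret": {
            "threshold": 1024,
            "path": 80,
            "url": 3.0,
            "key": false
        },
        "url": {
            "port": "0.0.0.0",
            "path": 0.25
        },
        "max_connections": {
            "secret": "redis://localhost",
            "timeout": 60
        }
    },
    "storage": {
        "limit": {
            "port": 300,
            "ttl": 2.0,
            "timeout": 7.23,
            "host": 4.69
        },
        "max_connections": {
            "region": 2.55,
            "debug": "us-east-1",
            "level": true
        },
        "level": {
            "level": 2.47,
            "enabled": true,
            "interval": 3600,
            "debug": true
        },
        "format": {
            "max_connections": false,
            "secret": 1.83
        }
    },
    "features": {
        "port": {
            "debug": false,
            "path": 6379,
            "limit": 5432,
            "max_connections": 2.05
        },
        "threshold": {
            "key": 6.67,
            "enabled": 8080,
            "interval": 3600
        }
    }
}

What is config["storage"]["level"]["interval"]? 3600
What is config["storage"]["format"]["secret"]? 1.83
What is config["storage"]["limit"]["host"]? 4.69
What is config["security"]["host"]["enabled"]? False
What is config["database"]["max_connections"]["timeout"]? 60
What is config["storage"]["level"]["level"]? 2.47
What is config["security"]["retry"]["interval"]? "production"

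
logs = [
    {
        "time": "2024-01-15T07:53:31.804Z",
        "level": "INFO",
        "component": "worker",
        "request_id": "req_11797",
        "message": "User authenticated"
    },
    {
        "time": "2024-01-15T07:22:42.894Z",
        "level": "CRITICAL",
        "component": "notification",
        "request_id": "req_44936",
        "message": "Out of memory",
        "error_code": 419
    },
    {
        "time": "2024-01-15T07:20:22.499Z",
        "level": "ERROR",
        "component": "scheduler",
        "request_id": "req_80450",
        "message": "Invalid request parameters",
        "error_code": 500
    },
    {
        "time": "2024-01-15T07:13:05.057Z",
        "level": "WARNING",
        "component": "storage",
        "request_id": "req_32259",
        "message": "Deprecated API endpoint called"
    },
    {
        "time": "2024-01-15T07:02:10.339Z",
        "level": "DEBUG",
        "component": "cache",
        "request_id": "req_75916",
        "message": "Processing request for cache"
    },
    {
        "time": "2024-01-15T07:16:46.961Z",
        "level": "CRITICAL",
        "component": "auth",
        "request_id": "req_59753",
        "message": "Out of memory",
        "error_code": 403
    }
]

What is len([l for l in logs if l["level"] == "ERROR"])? 1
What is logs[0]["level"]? "INFO"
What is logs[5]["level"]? "CRITICAL"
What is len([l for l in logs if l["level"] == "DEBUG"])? 1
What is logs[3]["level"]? "WARNING"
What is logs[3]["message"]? "Deprecated API endpoint called"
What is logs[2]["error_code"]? 500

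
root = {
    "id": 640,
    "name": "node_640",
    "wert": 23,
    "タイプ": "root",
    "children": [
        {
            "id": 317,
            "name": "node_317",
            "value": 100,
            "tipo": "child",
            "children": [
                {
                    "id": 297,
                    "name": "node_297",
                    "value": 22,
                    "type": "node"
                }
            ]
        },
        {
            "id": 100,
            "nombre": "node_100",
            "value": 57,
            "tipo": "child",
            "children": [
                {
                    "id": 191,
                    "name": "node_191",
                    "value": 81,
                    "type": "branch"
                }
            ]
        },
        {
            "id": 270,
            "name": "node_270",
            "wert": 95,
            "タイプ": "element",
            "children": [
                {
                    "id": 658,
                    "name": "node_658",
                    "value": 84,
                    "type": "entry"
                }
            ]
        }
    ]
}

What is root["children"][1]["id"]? 100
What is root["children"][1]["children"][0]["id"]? 191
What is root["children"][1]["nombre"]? "node_100"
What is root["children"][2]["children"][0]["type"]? "entry"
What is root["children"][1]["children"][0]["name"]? "node_191"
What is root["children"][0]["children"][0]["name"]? "node_297"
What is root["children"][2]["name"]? "node_270"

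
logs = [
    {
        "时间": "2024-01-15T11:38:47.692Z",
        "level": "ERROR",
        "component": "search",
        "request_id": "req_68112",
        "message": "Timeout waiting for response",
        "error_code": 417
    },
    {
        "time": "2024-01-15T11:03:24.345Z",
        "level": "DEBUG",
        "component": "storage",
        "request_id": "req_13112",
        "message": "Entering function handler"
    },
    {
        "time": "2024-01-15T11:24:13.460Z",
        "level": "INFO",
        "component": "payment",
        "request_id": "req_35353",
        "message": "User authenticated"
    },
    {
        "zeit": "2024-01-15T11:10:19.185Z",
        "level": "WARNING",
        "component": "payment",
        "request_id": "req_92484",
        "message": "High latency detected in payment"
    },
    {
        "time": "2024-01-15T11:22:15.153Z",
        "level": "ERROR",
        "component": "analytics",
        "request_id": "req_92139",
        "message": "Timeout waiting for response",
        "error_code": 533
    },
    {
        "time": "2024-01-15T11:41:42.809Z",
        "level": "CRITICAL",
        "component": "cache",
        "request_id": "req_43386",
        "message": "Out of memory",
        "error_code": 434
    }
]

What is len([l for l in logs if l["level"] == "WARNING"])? 1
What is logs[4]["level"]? "ERROR"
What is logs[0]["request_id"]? "req_68112"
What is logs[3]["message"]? "High latency detected in payment"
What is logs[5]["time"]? "2024-01-15T11:41:42.809Z"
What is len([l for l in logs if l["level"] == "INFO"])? 1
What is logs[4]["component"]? "analytics"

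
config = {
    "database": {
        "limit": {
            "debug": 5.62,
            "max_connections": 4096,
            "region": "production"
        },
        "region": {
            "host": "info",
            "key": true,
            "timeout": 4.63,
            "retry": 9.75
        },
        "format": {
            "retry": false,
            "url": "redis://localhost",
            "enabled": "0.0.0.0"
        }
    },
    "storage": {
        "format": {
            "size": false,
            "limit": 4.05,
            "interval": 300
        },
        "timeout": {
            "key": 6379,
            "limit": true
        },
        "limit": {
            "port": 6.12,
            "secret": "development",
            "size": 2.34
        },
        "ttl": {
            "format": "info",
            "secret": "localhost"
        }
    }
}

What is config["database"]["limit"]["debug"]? 5.62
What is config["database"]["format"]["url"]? "redis://localhost"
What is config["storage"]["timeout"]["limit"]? True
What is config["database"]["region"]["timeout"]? 4.63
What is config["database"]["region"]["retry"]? 9.75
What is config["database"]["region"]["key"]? True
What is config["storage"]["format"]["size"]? False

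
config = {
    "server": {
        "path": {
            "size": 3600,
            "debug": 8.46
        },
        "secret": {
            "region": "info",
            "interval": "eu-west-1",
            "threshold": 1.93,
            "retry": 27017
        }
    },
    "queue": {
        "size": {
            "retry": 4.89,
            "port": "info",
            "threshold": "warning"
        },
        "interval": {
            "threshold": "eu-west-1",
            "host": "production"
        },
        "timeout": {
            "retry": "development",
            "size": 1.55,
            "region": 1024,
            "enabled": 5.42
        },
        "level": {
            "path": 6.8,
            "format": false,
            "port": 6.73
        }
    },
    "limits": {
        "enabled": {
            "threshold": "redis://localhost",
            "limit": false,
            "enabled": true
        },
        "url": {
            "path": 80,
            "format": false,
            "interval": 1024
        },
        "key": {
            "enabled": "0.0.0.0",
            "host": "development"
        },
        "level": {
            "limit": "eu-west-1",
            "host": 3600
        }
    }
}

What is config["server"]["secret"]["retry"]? 27017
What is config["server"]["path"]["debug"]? 8.46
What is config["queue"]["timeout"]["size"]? 1.55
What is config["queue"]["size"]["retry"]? 4.89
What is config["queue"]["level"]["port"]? 6.73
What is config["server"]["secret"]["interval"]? "eu-west-1"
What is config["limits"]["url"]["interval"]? 1024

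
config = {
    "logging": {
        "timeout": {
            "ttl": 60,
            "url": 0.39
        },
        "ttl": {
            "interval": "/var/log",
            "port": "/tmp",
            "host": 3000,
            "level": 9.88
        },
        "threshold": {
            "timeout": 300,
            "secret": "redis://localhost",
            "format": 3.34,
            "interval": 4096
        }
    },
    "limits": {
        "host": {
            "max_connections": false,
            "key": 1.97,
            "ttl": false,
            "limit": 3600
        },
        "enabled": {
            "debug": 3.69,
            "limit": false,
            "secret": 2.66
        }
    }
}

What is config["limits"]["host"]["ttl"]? False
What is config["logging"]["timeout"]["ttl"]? 60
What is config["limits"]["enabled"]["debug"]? 3.69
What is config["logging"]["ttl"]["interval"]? "/var/log"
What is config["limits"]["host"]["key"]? 1.97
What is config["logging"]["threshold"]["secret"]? "redis://localhost"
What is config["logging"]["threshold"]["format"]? 3.34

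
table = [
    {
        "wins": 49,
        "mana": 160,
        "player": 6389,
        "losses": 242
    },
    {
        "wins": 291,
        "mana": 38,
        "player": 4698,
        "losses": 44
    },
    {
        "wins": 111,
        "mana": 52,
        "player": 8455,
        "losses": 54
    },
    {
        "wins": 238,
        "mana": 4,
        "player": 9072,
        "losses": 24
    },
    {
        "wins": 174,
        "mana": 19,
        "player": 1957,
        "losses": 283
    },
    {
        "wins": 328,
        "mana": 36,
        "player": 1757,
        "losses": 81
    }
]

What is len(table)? 6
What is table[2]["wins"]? 111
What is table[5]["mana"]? 36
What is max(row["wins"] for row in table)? 328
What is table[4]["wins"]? 174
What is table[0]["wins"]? 49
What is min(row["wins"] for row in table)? 49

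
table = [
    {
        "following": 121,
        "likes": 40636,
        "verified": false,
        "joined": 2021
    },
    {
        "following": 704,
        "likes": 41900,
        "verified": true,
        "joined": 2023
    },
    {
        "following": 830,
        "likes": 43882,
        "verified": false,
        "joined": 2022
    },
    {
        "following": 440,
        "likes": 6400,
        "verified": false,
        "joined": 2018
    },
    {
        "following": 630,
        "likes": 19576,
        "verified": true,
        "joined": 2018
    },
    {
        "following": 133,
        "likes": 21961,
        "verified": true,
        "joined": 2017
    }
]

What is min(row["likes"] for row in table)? 6400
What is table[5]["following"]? 133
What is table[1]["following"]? 704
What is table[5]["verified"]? True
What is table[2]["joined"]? 2022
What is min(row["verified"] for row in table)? False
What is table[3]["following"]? 440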